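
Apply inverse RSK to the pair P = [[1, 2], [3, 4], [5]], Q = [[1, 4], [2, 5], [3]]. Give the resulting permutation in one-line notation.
Reverse the RSK construction: for i from n down to 1, find the cell of Q containing i, remove the entry at that cell from P, and reverse-bump it up through P; the value ejected from row 1 is w(i).

Step i=5: Q has 5 at row 2, column 2; remove 4 from row 2 of P and reverse-bump: 4 enters row 1 and ejects 2. So w(5) = 2. P is now [[1, 4], [3], [5]].
Step i=4: Q has 4 at row 1, column 2; remove that cell from P, ejecting 4. So w(4) = 4. P is now [[1], [3], [5]].
Step i=3: Q has 3 at row 3, column 1; remove 5 from row 3 of P and reverse-bump: 5 enters row 2 and ejects 3; 3 enters row 1 and ejects 1. So w(3) = 1. P is now [[3], [5]].
Step i=2: Q has 2 at row 2, column 1; remove 5 from row 2 of P and reverse-bump: 5 enters row 1 and ejects 3. So w(2) = 3. P is now [[5]].
Step i=1: Q has 1 at row 1, column 1; remove that cell from P, ejecting 5. So w(1) = 5. P is now [].

So w = 5 3 1 4 2.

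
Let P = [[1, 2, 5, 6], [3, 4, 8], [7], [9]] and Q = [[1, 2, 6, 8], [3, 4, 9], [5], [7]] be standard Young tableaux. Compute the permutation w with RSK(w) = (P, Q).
3 9 1 7 4 5 2 8 6

Reverse the RSK construction: for i from n down to 1, find the cell of Q containing i, remove the entry at that cell from P, and reverse-bump it up through P; the value ejected from row 1 is w(i).

Step i=9: Q has 9 at row 2, column 3; remove 8 from row 2 of P and reverse-bump: 8 enters row 1 and ejects 6. So w(9) = 6. P is now [[1, 2, 5, 8], [3, 4], [7], [9]].
Step i=8: Q has 8 at row 1, column 4; remove that cell from P, ejecting 8. So w(8) = 8. P is now [[1, 2, 5], [3, 4], [7], [9]].
Step i=7: Q has 7 at row 4, column 1; remove 9 from row 4 of P and reverse-bump: 9 enters row 3 and ejects 7; 7 enters row 2 and ejects 4; 4 enters row 1 and ejects 2. So w(7) = 2. P is now [[1, 4, 5], [3, 7], [9]].
Step i=6: Q has 6 at row 1, column 3; remove that cell from P, ejecting 5. So w(6) = 5. P is now [[1, 4], [3, 7], [9]].
Step i=5: Q has 5 at row 3, column 1; remove 9 from row 3 of P and reverse-bump: 9 enters row 2 and ejects 7; 7 enters row 1 and ejects 4. So w(5) = 4. P is now [[1, 7], [3, 9]].
Step i=4: Q has 4 at row 2, column 2; remove 9 from row 2 of P and reverse-bump: 9 enters row 1 and ejects 7. So w(4) = 7. P is now [[1, 9], [3]].
Step i=3: Q has 3 at row 2, column 1; remove 3 from row 2 of P and reverse-bump: 3 enters row 1 and ejects 1. So w(3) = 1. P is now [[3, 9]].
Step i=2: Q has 2 at row 1, column 2; remove that cell from P, ejecting 9. So w(2) = 9. P is now [[3]].
Step i=1: Q has 1 at row 1, column 1; remove that cell from P, ejecting 3. So w(1) = 3. P is now [].

So w = 3 9 1 7 4 5 2 8 6.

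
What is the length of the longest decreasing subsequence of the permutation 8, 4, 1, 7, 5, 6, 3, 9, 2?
5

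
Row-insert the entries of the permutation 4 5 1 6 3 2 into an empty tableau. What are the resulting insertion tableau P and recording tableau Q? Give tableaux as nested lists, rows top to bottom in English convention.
Insert each entry of the permutation into P by Schensted row insertion, recording in Q the position of each new cell.

After inserting 4: P = [[4]].
After inserting 5: P = [[4, 5]].
After inserting 1: P = [[1, 5], [4]].
After inserting 6: P = [[1, 5, 6], [4]].
After inserting 3: P = [[1, 3, 6], [4, 5]].
After inserting 2: P = [[1, 2, 6], [3, 5], [4]].

So P = [[1, 2, 6], [3, 5], [4]], Q = [[1, 2, 4], [3, 5], [6]].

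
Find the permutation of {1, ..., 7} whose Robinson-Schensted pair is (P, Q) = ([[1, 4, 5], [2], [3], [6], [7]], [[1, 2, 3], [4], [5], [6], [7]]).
Reverse RSK: for i = n, n-1, ..., 1, locate i in Q, remove the corresponding corner cell from P, and reverse-bump its entry up through P; the value ejected from row 1 is w(i).

So w = 3 4 7 6 5 2 1.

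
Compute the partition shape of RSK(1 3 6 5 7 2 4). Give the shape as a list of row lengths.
[4, 2, 1]

Row-insert each entry into an empty tableau.

After inserting 1: P = [[1]].
After inserting 3: P = [[1, 3]].
After inserting 6: P = [[1, 3, 6]].
After inserting 5: P = [[1, 3, 5], [6]].
After inserting 7: P = [[1, 3, 5, 7], [6]].
After inserting 2: P = [[1, 2, 5, 7], [3], [6]].
After inserting 4: P = [[1, 2, 4, 7], [3, 5], [6]].

The final insertion tableau P = [[1, 2, 4, 7], [3, 5], [6]] has shape [4, 2, 1].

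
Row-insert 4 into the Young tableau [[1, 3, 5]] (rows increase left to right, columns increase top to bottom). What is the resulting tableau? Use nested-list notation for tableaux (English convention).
In row 1, 4 replaces 5 (the leftmost entry greater than 4); 5 is bumped to row 2. 5 starts a new row 2. The new tableau is [[1, 3, 4], [5]].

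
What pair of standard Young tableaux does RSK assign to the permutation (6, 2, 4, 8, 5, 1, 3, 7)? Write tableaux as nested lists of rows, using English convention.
Insert each entry of the permutation into P by Schensted row insertion, recording in Q the position of each new cell.

Insert 6: appended to row 1. P = [[6]].
Insert 2: 2 bumps 6 from row 1; 6 starts row 2. P = [[2], [6]].
Insert 4: appended to row 1. P = [[2, 4], [6]].
Insert 8: appended to row 1. P = [[2, 4, 8], [6]].
Insert 5: 5 bumps 8 from row 1; 8 appends to row 2. P = [[2, 4, 5], [6, 8]].
Insert 1: 1 bumps 2 from row 1; 2 bumps 6 from row 2; 6 starts row 3. P = [[1, 4, 5], [2, 8], [6]].
Insert 3: 3 bumps 4 from row 1; 4 bumps 8 from row 2; 8 appends to row 3. P = [[1, 3, 5], [2, 4], [6, 8]].
Insert 7: appended to row 1. P = [[1, 3, 5, 7], [2, 4], [6, 8]].

So P = [[1, 3, 5, 7], [2, 4], [6, 8]], Q = [[1, 3, 4, 8], [2, 5], [6, 7]].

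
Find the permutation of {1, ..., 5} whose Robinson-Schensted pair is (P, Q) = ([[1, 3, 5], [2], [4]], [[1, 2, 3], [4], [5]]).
Reverse the RSK construction: for i from n down to 1, find the cell of Q containing i, remove the entry at that cell from P, and reverse-bump it up through P; the value ejected from row 1 is w(i).

Step i=5: Q has 5 at row 3, column 1; remove 4 from row 3 of P and reverse-bump: 4 enters row 2 and ejects 2; 2 enters row 1 and ejects 1. So w(5) = 1. P is now [[2, 3, 5], [4]].
Step i=4: Q has 4 at row 2, column 1; remove 4 from row 2 of P and reverse-bump: 4 enters row 1 and ejects 3. So w(4) = 3. P is now [[2, 4, 5]].
Step i=3: Q has 3 at row 1, column 3; remove that cell from P, ejecting 5. So w(3) = 5. P is now [[2, 4]].
Step i=2: Q has 2 at row 1, column 2; remove that cell from P, ejecting 4. So w(2) = 4. P is now [[2]].
Step i=1: Q has 1 at row 1, column 1; remove that cell from P, ejecting 2. So w(1) = 2. P is now [].

So w = 2 4 5 3 1.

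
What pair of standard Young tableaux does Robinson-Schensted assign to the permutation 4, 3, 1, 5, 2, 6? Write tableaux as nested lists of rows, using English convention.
P = [[1, 2, 6], [3, 5], [4]], Q = [[1, 4, 6], [2, 5], [3]]

Insert each entry of the permutation into P by Schensted row insertion, recording in Q the position of each new cell.

Insert 4: appended to row 1. P = [[4]], Q = [[1]].
Insert 3: 3 bumps 4 from row 1; 4 starts row 2. P = [[3], [4]], Q = [[1], [2]].
Insert 1: 1 bumps 3 from row 1; 3 bumps 4 from row 2; 4 starts row 3. P = [[1], [3], [4]], Q = [[1], [2], [3]].
Insert 5: appended to row 1. P = [[1, 5], [3], [4]], Q = [[1, 4], [2], [3]].
Insert 2: 2 bumps 5 from row 1; 5 appends to row 2. P = [[1, 2], [3, 5], [4]], Q = [[1, 4], [2, 5], [3]].
Insert 6: appended to row 1. P = [[1, 2, 6], [3, 5], [4]], Q = [[1, 4, 6], [2, 5], [3]].

So P = [[1, 2, 6], [3, 5], [4]], Q = [[1, 4, 6], [2, 5], [3]].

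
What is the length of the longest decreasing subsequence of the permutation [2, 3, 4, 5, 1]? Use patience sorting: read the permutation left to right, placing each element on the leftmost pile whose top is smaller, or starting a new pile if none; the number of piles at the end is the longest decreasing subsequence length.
2

2: new pile. tops = [2]
3: onto pile 1 (replacing 2). tops = [3]
4: onto pile 1 (replacing 3). tops = [4]
5: onto pile 1 (replacing 4). tops = [5]
1: new pile. tops = [5, 1]

2 piles, so the longest decreasing subsequence has length 2.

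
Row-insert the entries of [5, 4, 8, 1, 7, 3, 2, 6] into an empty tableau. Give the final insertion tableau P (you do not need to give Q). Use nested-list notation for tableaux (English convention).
P = [[1, 2, 6], [3, 7], [4, 8], [5]]

Insert 5: appended to row 1. P = [[5]].
Insert 4: 4 bumps 5 from row 1; 5 starts row 2. P = [[4], [5]].
Insert 8: appended to row 1. P = [[4, 8], [5]].
Insert 1: 1 bumps 4 from row 1; 4 bumps 5 from row 2; 5 starts row 3. P = [[1, 8], [4], [5]].
Insert 7: 7 bumps 8 from row 1; 8 appends to row 2. P = [[1, 7], [4, 8], [5]].
Insert 3: 3 bumps 7 from row 1; 7 bumps 8 from row 2; 8 appends to row 3. P = [[1, 3], [4, 7], [5, 8]].
Insert 2: 2 bumps 3 from row 1; 3 bumps 4 from row 2; 4 bumps 5 from row 3; 5 starts row 4. P = [[1, 2], [3, 7], [4, 8], [5]].
Insert 6: appended to row 1. P = [[1, 2, 6], [3, 7], [4, 8], [5]].

So P = [[1, 2, 6], [3, 7], [4, 8], [5]].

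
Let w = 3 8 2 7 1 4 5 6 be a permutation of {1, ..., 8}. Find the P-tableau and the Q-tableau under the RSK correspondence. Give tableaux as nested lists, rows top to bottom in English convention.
Insert each entry of the permutation into P by Schensted row insertion, recording in Q the position of each new cell.

Insert 3: appended to row 1. P = [[3]].
Insert 8: appended to row 1. P = [[3, 8]].
Insert 2: 2 bumps 3 from row 1; 3 starts row 2. P = [[2, 8], [3]].
Insert 7: 7 bumps 8 from row 1; 8 appends to row 2. P = [[2, 7], [3, 8]].
Insert 1: 1 bumps 2 from row 1; 2 bumps 3 from row 2; 3 starts row 3. P = [[1, 7], [2, 8], [3]].
Insert 4: 4 bumps 7 from row 1; 7 bumps 8 from row 2; 8 appends to row 3. P = [[1, 4], [2, 7], [3, 8]].
Insert 5: appended to row 1. P = [[1, 4, 5], [2, 7], [3, 8]].
Insert 6: appended to row 1. P = [[1, 4, 5, 6], [2, 7], [3, 8]].

So P = [[1, 4, 5, 6], [2, 7], [3, 8]], Q = [[1, 2, 7, 8], [3, 4], [5, 6]].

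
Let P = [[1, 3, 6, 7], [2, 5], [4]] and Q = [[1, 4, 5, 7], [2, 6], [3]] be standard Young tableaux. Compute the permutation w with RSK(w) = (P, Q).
4 2 1 5 6 3 7

Reverse RSK: for i = n, n-1, ..., 1, locate i in Q, remove the corresponding corner cell from P, and reverse-bump its entry up through P; the value ejected from row 1 is w(i).

So w = 4 2 1 5 6 3 7.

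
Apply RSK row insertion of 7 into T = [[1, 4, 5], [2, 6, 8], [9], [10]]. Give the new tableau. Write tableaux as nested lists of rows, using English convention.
7 is larger than every entry of row 1, so it is appended to row 1. The new tableau is [[1, 4, 5, 7], [2, 6, 8], [9], [10]].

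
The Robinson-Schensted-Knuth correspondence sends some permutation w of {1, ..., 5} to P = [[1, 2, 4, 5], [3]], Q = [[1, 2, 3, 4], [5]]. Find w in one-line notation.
1 3 4 5 2

Reverse the RSK construction: for i from n down to 1, find the cell of Q containing i, remove the entry at that cell from P, and reverse-bump it up through P; the value ejected from row 1 is w(i).

Step i=5: Q has 5 at row 2, column 1; remove 3 from row 2 of P and reverse-bump: 3 enters row 1 and ejects 2. So w(5) = 2. P is now [[1, 3, 4, 5]].
Step i=4: Q has 4 at row 1, column 4; remove that cell from P, ejecting 5. So w(4) = 5. P is now [[1, 3, 4]].
Step i=3: Q has 3 at row 1, column 3; remove that cell from P, ejecting 4. So w(3) = 4. P is now [[1, 3]].
Step i=2: Q has 2 at row 1, column 2; remove that cell from P, ejecting 3. So w(2) = 3. P is now [[1]].
Step i=1: Q has 1 at row 1, column 1; remove that cell from P, ejecting 1. So w(1) = 1. P is now [].

So w = 1 3 4 5 2.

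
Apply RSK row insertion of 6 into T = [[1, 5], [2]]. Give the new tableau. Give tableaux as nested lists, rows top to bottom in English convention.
6 is larger than every entry of row 1, so it is appended to row 1. The new tableau is [[1, 5, 6], [2]].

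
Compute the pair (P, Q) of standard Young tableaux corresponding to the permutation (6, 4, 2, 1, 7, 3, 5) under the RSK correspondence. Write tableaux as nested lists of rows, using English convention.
P = [[1, 3, 5], [2, 7], [4], [6]], Q = [[1, 5, 7], [2, 6], [3], [4]]

Insert each entry of the permutation into P by Schensted row insertion, recording in Q the position of each new cell.

After inserting 6: P = [[6]].
After inserting 4: P = [[4], [6]].
After inserting 2: P = [[2], [4], [6]].
After inserting 1: P = [[1], [2], [4], [6]].
After inserting 7: P = [[1, 7], [2], [4], [6]].
After inserting 3: P = [[1, 3], [2, 7], [4], [6]].
After inserting 5: P = [[1, 3, 5], [2, 7], [4], [6]].

So P = [[1, 3, 5], [2, 7], [4], [6]], Q = [[1, 5, 7], [2, 6], [3], [4]].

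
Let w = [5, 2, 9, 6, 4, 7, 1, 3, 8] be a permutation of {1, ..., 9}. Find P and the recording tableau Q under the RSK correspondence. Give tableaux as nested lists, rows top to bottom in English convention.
Insert each entry of the permutation into P by Schensted row insertion, recording in Q the position of each new cell.

After inserting 5: P = [[5]].
After inserting 2: P = [[2], [5]].
After inserting 9: P = [[2, 9], [5]].
After inserting 6: P = [[2, 6], [5, 9]].
After inserting 4: P = [[2, 4], [5, 6], [9]].
After inserting 7: P = [[2, 4, 7], [5, 6], [9]].
After inserting 1: P = [[1, 4, 7], [2, 6], [5], [9]].
After inserting 3: P = [[1, 3, 7], [2, 4], [5, 6], [9]].
After inserting 8: P = [[1, 3, 7, 8], [2, 4], [5, 6], [9]].

So P = [[1, 3, 7, 8], [2, 4], [5, 6], [9]], Q = [[1, 3, 6, 9], [2, 4], [5, 8], [7]].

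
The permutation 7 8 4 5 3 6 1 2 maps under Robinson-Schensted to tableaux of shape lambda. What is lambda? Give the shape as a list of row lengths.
[3, 2, 2, 1]

RSK row insertion gives P = [[1, 2, 6], [3, 5], [4, 8], [7]], which has shape [3, 2, 2, 1].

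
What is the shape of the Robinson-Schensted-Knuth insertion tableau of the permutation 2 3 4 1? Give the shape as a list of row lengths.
Row-insert each entry into an empty tableau.

After inserting 2: P = [[2]].
After inserting 3: P = [[2, 3]].
After inserting 4: P = [[2, 3, 4]].
After inserting 1: P = [[1, 3, 4], [2]].

The final insertion tableau P = [[1, 3, 4], [2]] has shape [3, 1].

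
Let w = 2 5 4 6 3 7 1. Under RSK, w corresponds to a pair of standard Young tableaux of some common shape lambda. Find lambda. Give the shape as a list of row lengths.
Row-insert each entry into an empty tableau.

After inserting 2: P = [[2]].
After inserting 5: P = [[2, 5]].
After inserting 4: P = [[2, 4], [5]].
After inserting 6: P = [[2, 4, 6], [5]].
After inserting 3: P = [[2, 3, 6], [4], [5]].
After inserting 7: P = [[2, 3, 6, 7], [4], [5]].
After inserting 1: P = [[1, 3, 6, 7], [2], [4], [5]].

The final insertion tableau P = [[1, 3, 6, 7], [2], [4], [5]] has shape [4, 1, 1, 1].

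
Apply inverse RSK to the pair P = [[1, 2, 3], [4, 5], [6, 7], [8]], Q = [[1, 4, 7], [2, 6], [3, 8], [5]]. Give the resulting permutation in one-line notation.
Reverse the RSK construction: for i from n down to 1, find the cell of Q containing i, remove the entry at that cell from P, and reverse-bump it up through P; the value ejected from row 1 is w(i).

Step i=8: Q has 8 at row 3, column 2; remove 7 from row 3 of P and reverse-bump: 7 enters row 2 and ejects 5; 5 enters row 1 and ejects 3. So w(8) = 3. P is now [[1, 2, 5], [4, 7], [6], [8]].
Step i=7: Q has 7 at row 1, column 3; remove that cell from P, ejecting 5. So w(7) = 5. P is now [[1, 2], [4, 7], [6], [8]].
Step i=6: Q has 6 at row 2, column 2; remove 7 from row 2 of P and reverse-bump: 7 enters row 1 and ejects 2. So w(6) = 2. P is now [[1, 7], [4], [6], [8]].
Step i=5: Q has 5 at row 4, column 1; remove 8 from row 4 of P and reverse-bump: 8 enters row 3 and ejects 6; 6 enters row 2 and ejects 4; 4 enters row 1 and ejects 1. So w(5) = 1. P is now [[4, 7], [6], [8]].
Step i=4: Q has 4 at row 1, column 2; remove that cell from P, ejecting 7. So w(4) = 7. P is now [[4], [6], [8]].
Step i=3: Q has 3 at row 3, column 1; remove 8 from row 3 of P and reverse-bump: 8 enters row 2 and ejects 6; 6 enters row 1 and ejects 4. So w(3) = 4. P is now [[6], [8]].
Step i=2: Q has 2 at row 2, column 1; remove 8 from row 2 of P and reverse-bump: 8 enters row 1 and ejects 6. So w(2) = 6. P is now [[8]].
Step i=1: Q has 1 at row 1, column 1; remove that cell from P, ejecting 8. So w(1) = 8. P is now [].

So w = 8 6 4 7 1 2 5 3.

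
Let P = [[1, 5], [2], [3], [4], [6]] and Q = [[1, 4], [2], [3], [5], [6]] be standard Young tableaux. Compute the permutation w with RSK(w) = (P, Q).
6 4 3 5 2 1

Reverse the RSK construction: for i from n down to 1, find the cell of Q containing i, remove the entry at that cell from P, and reverse-bump it up through P; the value ejected from row 1 is w(i).

Step i=6: Q has 6 at row 5, column 1; remove 6 from row 5 of P and reverse-bump: 6 enters row 4 and ejects 4; 4 enters row 3 and ejects 3; 3 enters row 2 and ejects 2; 2 enters row 1 and ejects 1. So w(6) = 1. P is now [[2, 5], [3], [4], [6]].
Step i=5: Q has 5 at row 4, column 1; remove 6 from row 4 of P and reverse-bump: 6 enters row 3 and ejects 4; 4 enters row 2 and ejects 3; 3 enters row 1 and ejects 2. So w(5) = 2. P is now [[3, 5], [4], [6]].
Step i=4: Q has 4 at row 1, column 2; remove that cell from P, ejecting 5. So w(4) = 5. P is now [[3], [4], [6]].
Step i=3: Q has 3 at row 3, column 1; remove 6 from row 3 of P and reverse-bump: 6 enters row 2 and ejects 4; 4 enters row 1 and ejects 3. So w(3) = 3. P is now [[4], [6]].
Step i=2: Q has 2 at row 2, column 1; remove 6 from row 2 of P and reverse-bump: 6 enters row 1 and ejects 4. So w(2) = 4. P is now [[6]].
Step i=1: Q has 1 at row 1, column 1; remove that cell from P, ejecting 6. So w(1) = 6. P is now [].

So w = 6 4 3 5 2 1.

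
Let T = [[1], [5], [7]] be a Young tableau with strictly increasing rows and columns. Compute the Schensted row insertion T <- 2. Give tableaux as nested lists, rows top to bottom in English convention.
2 is larger than every entry of row 1, so it is appended to row 1. The new tableau is [[1, 2], [5], [7]].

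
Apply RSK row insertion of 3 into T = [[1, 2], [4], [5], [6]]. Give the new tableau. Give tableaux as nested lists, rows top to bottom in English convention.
[[1, 2, 3], [4], [5], [6]]

3 is larger than every entry of row 1, so it is appended to row 1. The new tableau is [[1, 2, 3], [4], [5], [6]].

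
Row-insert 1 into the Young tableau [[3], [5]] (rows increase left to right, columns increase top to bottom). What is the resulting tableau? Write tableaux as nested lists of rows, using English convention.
In row 1, 1 replaces 3 (the leftmost entry greater than 1); 3 is bumped to row 2. In row 2, 3 replaces 5 (the leftmost entry greater than 3); 5 is bumped to row 3. 5 starts a new row 3. The new tableau is [[1], [3], [5]].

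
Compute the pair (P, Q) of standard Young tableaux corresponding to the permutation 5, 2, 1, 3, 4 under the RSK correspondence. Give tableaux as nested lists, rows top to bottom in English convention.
P = [[1, 3, 4], [2], [5]], Q = [[1, 4, 5], [2], [3]]

Insert each entry of the permutation into P by Schensted row insertion, recording in Q the position of each new cell.

Insert 5: appended to row 1. P = [[5]], Q = [[1]].
Insert 2: 2 bumps 5 from row 1; 5 starts row 2. P = [[2], [5]], Q = [[1], [2]].
Insert 1: 1 bumps 2 from row 1; 2 bumps 5 from row 2; 5 starts row 3. P = [[1], [2], [5]], Q = [[1], [2], [3]].
Insert 3: appended to row 1. P = [[1, 3], [2], [5]], Q = [[1, 4], [2], [3]].
Insert 4: appended to row 1. P = [[1, 3, 4], [2], [5]], Q = [[1, 4, 5], [2], [3]].

So P = [[1, 3, 4], [2], [5]], Q = [[1, 4, 5], [2], [3]].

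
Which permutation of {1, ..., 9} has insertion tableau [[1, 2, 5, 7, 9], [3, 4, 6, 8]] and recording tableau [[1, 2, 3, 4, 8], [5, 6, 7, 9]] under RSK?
3 4 6 8 1 2 5 9 7

Reverse the RSK construction: for i from n down to 1, find the cell of Q containing i, remove the entry at that cell from P, and reverse-bump it up through P; the value ejected from row 1 is w(i).

Step i=9: Q has 9 at row 2, column 4; remove 8 from row 2 of P and reverse-bump: 8 enters row 1 and ejects 7. So w(9) = 7. P is now [[1, 2, 5, 8, 9], [3, 4, 6]].
Step i=8: Q has 8 at row 1, column 5; remove that cell from P, ejecting 9. So w(8) = 9. P is now [[1, 2, 5, 8], [3, 4, 6]].
Step i=7: Q has 7 at row 2, column 3; remove 6 from row 2 of P and reverse-bump: 6 enters row 1 and ejects 5. So w(7) = 5. P is now [[1, 2, 6, 8], [3, 4]].
Step i=6: Q has 6 at row 2, column 2; remove 4 from row 2 of P and reverse-bump: 4 enters row 1 and ejects 2. So w(6) = 2. P is now [[1, 4, 6, 8], [3]].
Step i=5: Q has 5 at row 2, column 1; remove 3 from row 2 of P and reverse-bump: 3 enters row 1 and ejects 1. So w(5) = 1. P is now [[3, 4, 6, 8]].
Step i=4: Q has 4 at row 1, column 4; remove that cell from P, ejecting 8. So w(4) = 8. P is now [[3, 4, 6]].
Step i=3: Q has 3 at row 1, column 3; remove that cell from P, ejecting 6. So w(3) = 6. P is now [[3, 4]].
Step i=2: Q has 2 at row 1, column 2; remove that cell from P, ejecting 4. So w(2) = 4. P is now [[3]].
Step i=1: Q has 1 at row 1, column 1; remove that cell from P, ejecting 3. So w(1) = 3. P is now [].

So w = 3 4 6 8 1 2 5 9 7.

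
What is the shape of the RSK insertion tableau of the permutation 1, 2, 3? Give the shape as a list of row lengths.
[3]

Row-insert each entry into an empty tableau.

After inserting 1: P = [[1]].
After inserting 2: P = [[1, 2]].
After inserting 3: P = [[1, 2, 3]].

The final insertion tableau P = [[1, 2, 3]] has shape [3].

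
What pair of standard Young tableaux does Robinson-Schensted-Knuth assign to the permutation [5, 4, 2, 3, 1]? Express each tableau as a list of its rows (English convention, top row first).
P = [[1, 3], [2], [4], [5]], Q = [[1, 4], [2], [3], [5]]

Insert each entry of the permutation into P by Schensted row insertion, recording in Q the position of each new cell.

Insert 5: appended to row 1. P = [[5]].
Insert 4: 4 bumps 5 from row 1; 5 starts row 2. P = [[4], [5]].
Insert 2: 2 bumps 4 from row 1; 4 bumps 5 from row 2; 5 starts row 3. P = [[2], [4], [5]].
Insert 3: appended to row 1. P = [[2, 3], [4], [5]].
Insert 1: 1 bumps 2 from row 1; 2 bumps 4 from row 2; 4 bumps 5 from row 3; 5 starts row 4. P = [[1, 3], [2], [4], [5]].

So P = [[1, 3], [2], [4], [5]], Q = [[1, 4], [2], [3], [5]].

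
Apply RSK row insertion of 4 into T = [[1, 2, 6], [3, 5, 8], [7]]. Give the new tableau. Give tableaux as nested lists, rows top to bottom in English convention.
[[1, 2, 4], [3, 5, 6], [7, 8]]

In row 1, 4 replaces 6 (the leftmost entry greater than 4); 6 is bumped to row 2. In row 2, 6 replaces 8 (the leftmost entry greater than 6); 8 is bumped to row 3. 8 is appended to row 3. The new tableau is [[1, 2, 4], [3, 5, 6], [7, 8]].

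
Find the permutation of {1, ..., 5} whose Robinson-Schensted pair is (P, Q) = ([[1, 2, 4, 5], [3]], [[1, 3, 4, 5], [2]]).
3 1 2 4 5

Reverse the RSK construction: for i from n down to 1, find the cell of Q containing i, remove the entry at that cell from P, and reverse-bump it up through P; the value ejected from row 1 is w(i).

Step i=5: Q has 5 at row 1, column 4; remove that cell from P, ejecting 5. So w(5) = 5. P is now [[1, 2, 4], [3]].
Step i=4: Q has 4 at row 1, column 3; remove that cell from P, ejecting 4. So w(4) = 4. P is now [[1, 2], [3]].
Step i=3: Q has 3 at row 1, column 2; remove that cell from P, ejecting 2. So w(3) = 2. P is now [[1], [3]].
Step i=2: Q has 2 at row 2, column 1; remove 3 from row 2 of P and reverse-bump: 3 enters row 1 and ejects 1. So w(2) = 1. P is now [[3]].
Step i=1: Q has 1 at row 1, column 1; remove that cell from P, ejecting 3. So w(1) = 3. P is now [].

So w = 3 1 2 4 5.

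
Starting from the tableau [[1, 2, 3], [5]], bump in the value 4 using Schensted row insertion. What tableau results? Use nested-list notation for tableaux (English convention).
[[1, 2, 3, 4], [5]]

4 is larger than every entry of row 1, so it is appended to row 1. The new tableau is [[1, 2, 3, 4], [5]].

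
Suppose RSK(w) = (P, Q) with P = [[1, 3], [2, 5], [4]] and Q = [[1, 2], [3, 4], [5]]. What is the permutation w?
4 5 2 3 1

Reverse RSK: for i = n, n-1, ..., 1, locate i in Q, remove the corresponding corner cell from P, and reverse-bump its entry up through P; the value ejected from row 1 is w(i).

So w = 4 5 2 3 1.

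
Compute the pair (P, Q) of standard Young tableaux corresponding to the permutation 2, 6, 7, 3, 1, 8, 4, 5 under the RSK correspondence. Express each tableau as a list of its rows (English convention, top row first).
P = [[1, 3, 4, 5], [2, 7, 8], [6]], Q = [[1, 2, 3, 6], [4, 7, 8], [5]]

Insert each entry of the permutation into P by Schensted row insertion, recording in Q the position of each new cell.

Insert 2: appended to row 1. P = [[2]].
Insert 6: appended to row 1. P = [[2, 6]].
Insert 7: appended to row 1. P = [[2, 6, 7]].
Insert 3: 3 bumps 6 from row 1; 6 starts row 2. P = [[2, 3, 7], [6]].
Insert 1: 1 bumps 2 from row 1; 2 bumps 6 from row 2; 6 starts row 3. P = [[1, 3, 7], [2], [6]].
Insert 8: appended to row 1. P = [[1, 3, 7, 8], [2], [6]].
Insert 4: 4 bumps 7 from row 1; 7 appends to row 2. P = [[1, 3, 4, 8], [2, 7], [6]].
Insert 5: 5 bumps 8 from row 1; 8 appends to row 2. P = [[1, 3, 4, 5], [2, 7, 8], [6]].

So P = [[1, 3, 4, 5], [2, 7, 8], [6]], Q = [[1, 2, 3, 6], [4, 7, 8], [5]].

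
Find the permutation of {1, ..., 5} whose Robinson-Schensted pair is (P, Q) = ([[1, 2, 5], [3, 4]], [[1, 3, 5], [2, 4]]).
3 1 4 2 5

Reverse RSK: for i = n, n-1, ..., 1, locate i in Q, remove the corresponding corner cell from P, and reverse-bump its entry up through P; the value ejected from row 1 is w(i).

So w = 3 1 4 2 5.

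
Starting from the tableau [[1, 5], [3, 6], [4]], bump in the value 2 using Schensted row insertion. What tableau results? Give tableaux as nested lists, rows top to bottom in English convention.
[[1, 2], [3, 5], [4, 6]]

In row 1, 2 replaces 5 (the leftmost entry greater than 2); 5 is bumped to row 2. In row 2, 5 replaces 6 (the leftmost entry greater than 5); 6 is bumped to row 3. 6 is appended to row 3. The new tableau is [[1, 2], [3, 5], [4, 6]].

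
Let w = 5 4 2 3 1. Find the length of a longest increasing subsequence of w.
2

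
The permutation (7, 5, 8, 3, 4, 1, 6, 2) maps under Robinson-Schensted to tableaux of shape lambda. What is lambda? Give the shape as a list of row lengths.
Row-insert each entry into an empty tableau.

After inserting 7: P = [[7]].
After inserting 5: P = [[5], [7]].
After inserting 8: P = [[5, 8], [7]].
After inserting 3: P = [[3, 8], [5], [7]].
After inserting 4: P = [[3, 4], [5, 8], [7]].
After inserting 1: P = [[1, 4], [3, 8], [5], [7]].
After inserting 6: P = [[1, 4, 6], [3, 8], [5], [7]].
After inserting 2: P = [[1, 2, 6], [3, 4], [5, 8], [7]].

The final insertion tableau P = [[1, 2, 6], [3, 4], [5, 8], [7]] has shape [3, 2, 2, 1].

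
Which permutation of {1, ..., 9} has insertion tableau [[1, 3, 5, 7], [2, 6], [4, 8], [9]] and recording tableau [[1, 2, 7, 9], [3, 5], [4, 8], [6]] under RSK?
4 9 8 2 3 1 6 5 7

Reverse the RSK construction: for i from n down to 1, find the cell of Q containing i, remove the entry at that cell from P, and reverse-bump it up through P; the value ejected from row 1 is w(i).

Step i=9: Q has 9 at row 1, column 4; remove that cell from P, ejecting 7. So w(9) = 7. P is now [[1, 3, 5], [2, 6], [4, 8], [9]].
Step i=8: Q has 8 at row 3, column 2; remove 8 from row 3 of P and reverse-bump: 8 enters row 2 and ejects 6; 6 enters row 1 and ejects 5. So w(8) = 5. P is now [[1, 3, 6], [2, 8], [4], [9]].
Step i=7: Q has 7 at row 1, column 3; remove that cell from P, ejecting 6. So w(7) = 6. P is now [[1, 3], [2, 8], [4], [9]].
Step i=6: Q has 6 at row 4, column 1; remove 9 from row 4 of P and reverse-bump: 9 enters row 3 and ejects 4; 4 enters row 2 and ejects 2; 2 enters row 1 and ejects 1. So w(6) = 1. P is now [[2, 3], [4, 8], [9]].
Step i=5: Q has 5 at row 2, column 2; remove 8 from row 2 of P and reverse-bump: 8 enters row 1 and ejects 3. So w(5) = 3. P is now [[2, 8], [4], [9]].
Step i=4: Q has 4 at row 3, column 1; remove 9 from row 3 of P and reverse-bump: 9 enters row 2 and ejects 4; 4 enters row 1 and ejects 2. So w(4) = 2. P is now [[4, 8], [9]].
Step i=3: Q has 3 at row 2, column 1; remove 9 from row 2 of P and reverse-bump: 9 enters row 1 and ejects 8. So w(3) = 8. P is now [[4, 9]].
Step i=2: Q has 2 at row 1, column 2; remove that cell from P, ejecting 9. So w(2) = 9. P is now [[4]].
Step i=1: Q has 1 at row 1, column 1; remove that cell from P, ejecting 4. So w(1) = 4. P is now [].

So w = 4 9 8 2 3 1 6 5 7.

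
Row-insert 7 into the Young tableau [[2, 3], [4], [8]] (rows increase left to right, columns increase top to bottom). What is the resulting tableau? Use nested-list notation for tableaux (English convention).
7 is larger than every entry of row 1, so it is appended to row 1. The new tableau is [[2, 3, 7], [4], [8]].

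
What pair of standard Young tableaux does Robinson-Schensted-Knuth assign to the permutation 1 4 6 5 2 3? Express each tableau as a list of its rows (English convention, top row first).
Insert each entry of the permutation into P by Schensted row insertion, recording in Q the position of each new cell.

After inserting 1: P = [[1]].
After inserting 4: P = [[1, 4]].
After inserting 6: P = [[1, 4, 6]].
After inserting 5: P = [[1, 4, 5], [6]].
After inserting 2: P = [[1, 2, 5], [4], [6]].
After inserting 3: P = [[1, 2, 3], [4, 5], [6]].

So P = [[1, 2, 3], [4, 5], [6]], Q = [[1, 2, 3], [4, 6], [5]].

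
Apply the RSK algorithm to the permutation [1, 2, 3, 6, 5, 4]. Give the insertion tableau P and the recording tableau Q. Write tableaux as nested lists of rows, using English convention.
P = [[1, 2, 3, 4], [5], [6]], Q = [[1, 2, 3, 4], [5], [6]]

Insert each entry of the permutation into P by Schensted row insertion, recording in Q the position of each new cell.

Insert 1: appended to row 1. P = [[1]].
Insert 2: appended to row 1. P = [[1, 2]].
Insert 3: appended to row 1. P = [[1, 2, 3]].
Insert 6: appended to row 1. P = [[1, 2, 3, 6]].
Insert 5: 5 bumps 6 from row 1; 6 starts row 2. P = [[1, 2, 3, 5], [6]].
Insert 4: 4 bumps 5 from row 1; 5 bumps 6 from row 2; 6 starts row 3. P = [[1, 2, 3, 4], [5], [6]].

So P = [[1, 2, 3, 4], [5], [6]], Q = [[1, 2, 3, 4], [5], [6]].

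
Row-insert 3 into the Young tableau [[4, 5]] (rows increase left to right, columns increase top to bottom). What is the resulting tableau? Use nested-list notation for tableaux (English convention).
[[3, 5], [4]]

In row 1, 3 replaces 4 (the leftmost entry greater than 3); 4 is bumped to row 2. 4 starts a new row 2. The new tableau is [[3, 5], [4]].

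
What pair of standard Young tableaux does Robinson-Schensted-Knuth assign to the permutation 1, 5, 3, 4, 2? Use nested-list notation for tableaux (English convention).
P = [[1, 2, 4], [3], [5]], Q = [[1, 2, 4], [3], [5]]

Insert each entry of the permutation into P by Schensted row insertion, recording in Q the position of each new cell.

Insert 1: appended to row 1. P = [[1]].
Insert 5: appended to row 1. P = [[1, 5]].
Insert 3: 3 bumps 5 from row 1; 5 starts row 2. P = [[1, 3], [5]].
Insert 4: appended to row 1. P = [[1, 3, 4], [5]].
Insert 2: 2 bumps 3 from row 1; 3 bumps 5 from row 2; 5 starts row 3. P = [[1, 2, 4], [3], [5]].

So P = [[1, 2, 4], [3], [5]], Q = [[1, 2, 4], [3], [5]].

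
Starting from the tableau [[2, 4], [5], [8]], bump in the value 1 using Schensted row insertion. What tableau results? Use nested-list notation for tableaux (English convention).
In row 1, 1 replaces 2 (the leftmost entry greater than 1); 2 is bumped to row 2. In row 2, 2 replaces 5 (the leftmost entry greater than 2); 5 is bumped to row 3. In row 3, 5 replaces 8 (the leftmost entry greater than 5); 8 is bumped to row 4. 8 starts a new row 4. The new tableau is [[1, 4], [2], [5], [8]].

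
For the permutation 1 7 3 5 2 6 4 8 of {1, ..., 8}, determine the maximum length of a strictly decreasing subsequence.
3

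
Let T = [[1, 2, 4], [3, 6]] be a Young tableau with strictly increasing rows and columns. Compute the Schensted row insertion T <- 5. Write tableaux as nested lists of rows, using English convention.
[[1, 2, 4, 5], [3, 6]]

5 is larger than every entry of row 1, so it is appended to row 1. The new tableau is [[1, 2, 4, 5], [3, 6]].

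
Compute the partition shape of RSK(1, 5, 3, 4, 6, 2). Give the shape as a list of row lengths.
[4, 1, 1]

RSK row insertion gives P = [[1, 2, 4, 6], [3], [5]], which has shape [4, 1, 1].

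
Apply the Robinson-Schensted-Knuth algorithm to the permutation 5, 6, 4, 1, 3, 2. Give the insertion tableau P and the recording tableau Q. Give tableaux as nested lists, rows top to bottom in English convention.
P = [[1, 2], [3, 6], [4], [5]], Q = [[1, 2], [3, 5], [4], [6]]

Insert each entry of the permutation into P by Schensted row insertion, recording in Q the position of each new cell.

Insert 5: appended to row 1. P = [[5]].
Insert 6: appended to row 1. P = [[5, 6]].
Insert 4: 4 bumps 5 from row 1; 5 starts row 2. P = [[4, 6], [5]].
Insert 1: 1 bumps 4 from row 1; 4 bumps 5 from row 2; 5 starts row 3. P = [[1, 6], [4], [5]].
Insert 3: 3 bumps 6 from row 1; 6 appends to row 2. P = [[1, 3], [4, 6], [5]].
Insert 2: 2 bumps 3 from row 1; 3 bumps 4 from row 2; 4 bumps 5 from row 3; 5 starts row 4. P = [[1, 2], [3, 6], [4], [5]].

So P = [[1, 2], [3, 6], [4], [5]], Q = [[1, 2], [3, 5], [4], [6]].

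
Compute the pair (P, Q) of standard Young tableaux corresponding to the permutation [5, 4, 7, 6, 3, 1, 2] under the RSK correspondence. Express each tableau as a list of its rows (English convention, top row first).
P = [[1, 2], [3, 6], [4, 7], [5]], Q = [[1, 3], [2, 4], [5, 7], [6]]

Insert each entry of the permutation into P by Schensted row insertion, recording in Q the position of each new cell.

Insert 5: appended to row 1. P = [[5]].
Insert 4: 4 bumps 5 from row 1; 5 starts row 2. P = [[4], [5]].
Insert 7: appended to row 1. P = [[4, 7], [5]].
Insert 6: 6 bumps 7 from row 1; 7 appends to row 2. P = [[4, 6], [5, 7]].
Insert 3: 3 bumps 4 from row 1; 4 bumps 5 from row 2; 5 starts row 3. P = [[3, 6], [4, 7], [5]].
Insert 1: 1 bumps 3 from row 1; 3 bumps 4 from row 2; 4 bumps 5 from row 3; 5 starts row 4. P = [[1, 6], [3, 7], [4], [5]].
Insert 2: 2 bumps 6 from row 1; 6 bumps 7 from row 2; 7 appends to row 3. P = [[1, 2], [3, 6], [4, 7], [5]].

So P = [[1, 2], [3, 6], [4, 7], [5]], Q = [[1, 3], [2, 4], [5, 7], [6]].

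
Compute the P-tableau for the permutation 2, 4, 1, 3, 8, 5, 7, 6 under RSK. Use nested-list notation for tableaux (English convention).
After inserting 2: P = [[2]].
After inserting 4: P = [[2, 4]].
After inserting 1: P = [[1, 4], [2]].
After inserting 3: P = [[1, 3], [2, 4]].
After inserting 8: P = [[1, 3, 8], [2, 4]].
After inserting 5: P = [[1, 3, 5], [2, 4, 8]].
After inserting 7: P = [[1, 3, 5, 7], [2, 4, 8]].
After inserting 6: P = [[1, 3, 5, 6], [2, 4, 7], [8]].

So P = [[1, 3, 5, 6], [2, 4, 7], [8]].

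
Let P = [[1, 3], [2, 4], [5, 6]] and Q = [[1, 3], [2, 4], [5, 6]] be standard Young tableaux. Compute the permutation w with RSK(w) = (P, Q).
Reverse the RSK construction: for i from n down to 1, find the cell of Q containing i, remove the entry at that cell from P, and reverse-bump it up through P; the value ejected from row 1 is w(i).

Step i=6: Q has 6 at row 3, column 2; remove 6 from row 3 of P and reverse-bump: 6 enters row 2 and ejects 4; 4 enters row 1 and ejects 3. So w(6) = 3. P is now [[1, 4], [2, 6], [5]].
Step i=5: Q has 5 at row 3, column 1; remove 5 from row 3 of P and reverse-bump: 5 enters row 2 and ejects 2; 2 enters row 1 and ejects 1. So w(5) = 1. P is now [[2, 4], [5, 6]].
Step i=4: Q has 4 at row 2, column 2; remove 6 from row 2 of P and reverse-bump: 6 enters row 1 and ejects 4. So w(4) = 4. P is now [[2, 6], [5]].
Step i=3: Q has 3 at row 1, column 2; remove that cell from P, ejecting 6. So w(3) = 6. P is now [[2], [5]].
Step i=2: Q has 2 at row 2, column 1; remove 5 from row 2 of P and reverse-bump: 5 enters row 1 and ejects 2. So w(2) = 2. P is now [[5]].
Step i=1: Q has 1 at row 1, column 1; remove that cell from P, ejecting 5. So w(1) = 5. P is now [].

So w = 5 2 6 4 1 3.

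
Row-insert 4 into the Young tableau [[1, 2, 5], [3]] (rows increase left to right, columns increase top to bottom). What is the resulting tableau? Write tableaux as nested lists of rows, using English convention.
[[1, 2, 4], [3, 5]]

In row 1, 4 replaces 5 (the leftmost entry greater than 4); 5 is bumped to row 2. 5 is appended to row 2. The new tableau is [[1, 2, 4], [3, 5]].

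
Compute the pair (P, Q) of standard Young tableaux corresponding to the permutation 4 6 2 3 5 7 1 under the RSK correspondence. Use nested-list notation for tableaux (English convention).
Insert each entry of the permutation into P by Schensted row insertion, recording in Q the position of each new cell.

Insert 4: appended to row 1. P = [[4]].
Insert 6: appended to row 1. P = [[4, 6]].
Insert 2: 2 bumps 4 from row 1; 4 starts row 2. P = [[2, 6], [4]].
Insert 3: 3 bumps 6 from row 1; 6 appends to row 2. P = [[2, 3], [4, 6]].
Insert 5: appended to row 1. P = [[2, 3, 5], [4, 6]].
Insert 7: appended to row 1. P = [[2, 3, 5, 7], [4, 6]].
Insert 1: 1 bumps 2 from row 1; 2 bumps 4 from row 2; 4 starts row 3. P = [[1, 3, 5, 7], [2, 6], [4]].

So P = [[1, 3, 5, 7], [2, 6], [4]], Q = [[1, 2, 5, 6], [3, 4], [7]].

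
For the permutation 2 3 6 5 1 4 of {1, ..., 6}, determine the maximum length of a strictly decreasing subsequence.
3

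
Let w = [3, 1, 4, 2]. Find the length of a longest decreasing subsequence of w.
2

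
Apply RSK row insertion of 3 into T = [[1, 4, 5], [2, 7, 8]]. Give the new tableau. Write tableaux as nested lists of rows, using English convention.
[[1, 3, 5], [2, 4, 8], [7]]

In row 1, 3 replaces 4 (the leftmost entry greater than 3); 4 is bumped to row 2. In row 2, 4 replaces 7 (the leftmost entry greater than 4); 7 is bumped to row 3. 7 starts a new row 3. The new tableau is [[1, 3, 5], [2, 4, 8], [7]].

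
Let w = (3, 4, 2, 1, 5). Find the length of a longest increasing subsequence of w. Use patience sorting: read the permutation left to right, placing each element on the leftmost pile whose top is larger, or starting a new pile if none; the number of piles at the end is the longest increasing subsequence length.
3

3: new pile. tops = [3]
4: new pile. tops = [3, 4]
2: onto pile 1 (replacing 3). tops = [2, 4]
1: onto pile 1 (replacing 2). tops = [1, 4]
5: new pile. tops = [1, 4, 5]

3 piles, so the longest increasing subsequence has length 3.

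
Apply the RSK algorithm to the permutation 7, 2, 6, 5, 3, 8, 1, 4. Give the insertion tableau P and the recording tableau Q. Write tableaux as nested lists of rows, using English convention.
P = [[1, 3, 4], [2, 8], [5], [6], [7]], Q = [[1, 3, 6], [2, 8], [4], [5], [7]]

Insert each entry of the permutation into P by Schensted row insertion, recording in Q the position of each new cell.

Insert 7: appended to row 1. P = [[7]].
Insert 2: 2 bumps 7 from row 1; 7 starts row 2. P = [[2], [7]].
Insert 6: appended to row 1. P = [[2, 6], [7]].
Insert 5: 5 bumps 6 from row 1; 6 bumps 7 from row 2; 7 starts row 3. P = [[2, 5], [6], [7]].
Insert 3: 3 bumps 5 from row 1; 5 bumps 6 from row 2; 6 bumps 7 from row 3; 7 starts row 4. P = [[2, 3], [5], [6], [7]].
Insert 8: appended to row 1. P = [[2, 3, 8], [5], [6], [7]].
Insert 1: 1 bumps 2 from row 1; 2 bumps 5 from row 2; 5 bumps 6 from row 3; 6 bumps 7 from row 4; 7 starts row 5. P = [[1, 3, 8], [2], [5], [6], [7]].
Insert 4: 4 bumps 8 from row 1; 8 appends to row 2. P = [[1, 3, 4], [2, 8], [5], [6], [7]].

So P = [[1, 3, 4], [2, 8], [5], [6], [7]], Q = [[1, 3, 6], [2, 8], [4], [5], [7]].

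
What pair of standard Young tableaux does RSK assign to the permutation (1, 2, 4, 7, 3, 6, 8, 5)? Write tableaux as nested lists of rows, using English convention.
P = [[1, 2, 3, 5, 8], [4, 6], [7]], Q = [[1, 2, 3, 4, 7], [5, 6], [8]]

Insert each entry of the permutation into P by Schensted row insertion, recording in Q the position of each new cell.

After inserting 1: P = [[1]].
After inserting 2: P = [[1, 2]].
After inserting 4: P = [[1, 2, 4]].
After inserting 7: P = [[1, 2, 4, 7]].
After inserting 3: P = [[1, 2, 3, 7], [4]].
After inserting 6: P = [[1, 2, 3, 6], [4, 7]].
After inserting 8: P = [[1, 2, 3, 6, 8], [4, 7]].
After inserting 5: P = [[1, 2, 3, 5, 8], [4, 6], [7]].

So P = [[1, 2, 3, 5, 8], [4, 6], [7]], Q = [[1, 2, 3, 4, 7], [5, 6], [8]].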